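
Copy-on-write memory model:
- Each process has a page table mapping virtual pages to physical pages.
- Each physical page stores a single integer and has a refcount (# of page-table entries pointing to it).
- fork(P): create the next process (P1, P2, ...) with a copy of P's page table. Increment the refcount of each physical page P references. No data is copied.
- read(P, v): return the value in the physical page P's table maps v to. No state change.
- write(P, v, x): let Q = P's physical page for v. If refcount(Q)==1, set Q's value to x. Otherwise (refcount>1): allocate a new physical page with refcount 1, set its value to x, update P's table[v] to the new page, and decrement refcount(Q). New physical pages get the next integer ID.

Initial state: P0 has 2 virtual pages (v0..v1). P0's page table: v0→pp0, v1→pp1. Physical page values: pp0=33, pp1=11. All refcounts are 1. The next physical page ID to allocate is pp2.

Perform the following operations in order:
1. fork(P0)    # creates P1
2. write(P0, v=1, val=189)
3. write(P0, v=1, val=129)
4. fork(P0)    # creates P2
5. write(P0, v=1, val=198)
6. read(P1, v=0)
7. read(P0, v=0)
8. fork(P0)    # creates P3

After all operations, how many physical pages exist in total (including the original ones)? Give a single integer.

Answer: 4

Derivation:
Op 1: fork(P0) -> P1. 2 ppages; refcounts: pp0:2 pp1:2
Op 2: write(P0, v1, 189). refcount(pp1)=2>1 -> COPY to pp2. 3 ppages; refcounts: pp0:2 pp1:1 pp2:1
Op 3: write(P0, v1, 129). refcount(pp2)=1 -> write in place. 3 ppages; refcounts: pp0:2 pp1:1 pp2:1
Op 4: fork(P0) -> P2. 3 ppages; refcounts: pp0:3 pp1:1 pp2:2
Op 5: write(P0, v1, 198). refcount(pp2)=2>1 -> COPY to pp3. 4 ppages; refcounts: pp0:3 pp1:1 pp2:1 pp3:1
Op 6: read(P1, v0) -> 33. No state change.
Op 7: read(P0, v0) -> 33. No state change.
Op 8: fork(P0) -> P3. 4 ppages; refcounts: pp0:4 pp1:1 pp2:1 pp3:2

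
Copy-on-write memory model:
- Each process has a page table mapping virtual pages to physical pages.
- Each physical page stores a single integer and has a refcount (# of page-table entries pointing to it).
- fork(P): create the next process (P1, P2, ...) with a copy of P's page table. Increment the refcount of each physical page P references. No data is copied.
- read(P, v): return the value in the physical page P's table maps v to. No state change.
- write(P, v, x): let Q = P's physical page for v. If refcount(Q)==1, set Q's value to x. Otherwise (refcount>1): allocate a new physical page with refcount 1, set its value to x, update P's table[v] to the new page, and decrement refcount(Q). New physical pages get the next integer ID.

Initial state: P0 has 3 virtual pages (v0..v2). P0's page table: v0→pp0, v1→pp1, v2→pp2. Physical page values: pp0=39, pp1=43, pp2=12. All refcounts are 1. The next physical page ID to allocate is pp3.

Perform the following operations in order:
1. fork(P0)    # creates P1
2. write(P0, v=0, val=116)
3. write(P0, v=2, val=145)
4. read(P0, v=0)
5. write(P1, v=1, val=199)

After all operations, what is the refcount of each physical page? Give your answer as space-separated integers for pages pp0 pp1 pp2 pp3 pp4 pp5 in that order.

Op 1: fork(P0) -> P1. 3 ppages; refcounts: pp0:2 pp1:2 pp2:2
Op 2: write(P0, v0, 116). refcount(pp0)=2>1 -> COPY to pp3. 4 ppages; refcounts: pp0:1 pp1:2 pp2:2 pp3:1
Op 3: write(P0, v2, 145). refcount(pp2)=2>1 -> COPY to pp4. 5 ppages; refcounts: pp0:1 pp1:2 pp2:1 pp3:1 pp4:1
Op 4: read(P0, v0) -> 116. No state change.
Op 5: write(P1, v1, 199). refcount(pp1)=2>1 -> COPY to pp5. 6 ppages; refcounts: pp0:1 pp1:1 pp2:1 pp3:1 pp4:1 pp5:1

Answer: 1 1 1 1 1 1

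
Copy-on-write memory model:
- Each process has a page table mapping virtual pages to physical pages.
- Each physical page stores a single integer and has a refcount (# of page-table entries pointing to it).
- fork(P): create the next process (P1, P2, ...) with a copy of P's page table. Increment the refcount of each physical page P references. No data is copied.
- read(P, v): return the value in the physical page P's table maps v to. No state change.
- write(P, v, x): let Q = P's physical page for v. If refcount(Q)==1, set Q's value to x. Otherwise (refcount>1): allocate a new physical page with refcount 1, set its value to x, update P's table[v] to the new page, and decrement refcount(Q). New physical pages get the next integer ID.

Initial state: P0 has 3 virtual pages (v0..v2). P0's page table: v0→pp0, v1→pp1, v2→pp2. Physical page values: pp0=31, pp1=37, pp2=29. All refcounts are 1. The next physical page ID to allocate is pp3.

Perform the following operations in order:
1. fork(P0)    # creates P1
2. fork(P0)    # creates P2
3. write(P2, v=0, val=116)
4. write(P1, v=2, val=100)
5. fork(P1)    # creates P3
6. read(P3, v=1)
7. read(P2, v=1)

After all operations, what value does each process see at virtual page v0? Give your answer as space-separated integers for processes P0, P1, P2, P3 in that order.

Answer: 31 31 116 31

Derivation:
Op 1: fork(P0) -> P1. 3 ppages; refcounts: pp0:2 pp1:2 pp2:2
Op 2: fork(P0) -> P2. 3 ppages; refcounts: pp0:3 pp1:3 pp2:3
Op 3: write(P2, v0, 116). refcount(pp0)=3>1 -> COPY to pp3. 4 ppages; refcounts: pp0:2 pp1:3 pp2:3 pp3:1
Op 4: write(P1, v2, 100). refcount(pp2)=3>1 -> COPY to pp4. 5 ppages; refcounts: pp0:2 pp1:3 pp2:2 pp3:1 pp4:1
Op 5: fork(P1) -> P3. 5 ppages; refcounts: pp0:3 pp1:4 pp2:2 pp3:1 pp4:2
Op 6: read(P3, v1) -> 37. No state change.
Op 7: read(P2, v1) -> 37. No state change.
P0: v0 -> pp0 = 31
P1: v0 -> pp0 = 31
P2: v0 -> pp3 = 116
P3: v0 -> pp0 = 31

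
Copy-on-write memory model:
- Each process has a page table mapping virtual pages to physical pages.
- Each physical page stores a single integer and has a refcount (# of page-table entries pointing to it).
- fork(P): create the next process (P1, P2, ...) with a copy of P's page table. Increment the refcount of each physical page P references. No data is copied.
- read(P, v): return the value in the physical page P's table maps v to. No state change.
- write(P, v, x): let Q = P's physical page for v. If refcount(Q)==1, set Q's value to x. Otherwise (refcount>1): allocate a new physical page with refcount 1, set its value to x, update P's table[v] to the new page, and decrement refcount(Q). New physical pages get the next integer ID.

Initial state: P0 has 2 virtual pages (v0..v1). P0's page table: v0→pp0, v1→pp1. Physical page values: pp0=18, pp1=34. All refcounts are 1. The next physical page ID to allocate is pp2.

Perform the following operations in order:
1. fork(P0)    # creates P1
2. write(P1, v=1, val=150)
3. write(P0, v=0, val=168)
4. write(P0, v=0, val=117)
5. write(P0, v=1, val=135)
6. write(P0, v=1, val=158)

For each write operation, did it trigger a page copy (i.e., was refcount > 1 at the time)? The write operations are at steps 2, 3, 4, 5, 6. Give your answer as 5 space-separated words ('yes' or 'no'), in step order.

Op 1: fork(P0) -> P1. 2 ppages; refcounts: pp0:2 pp1:2
Op 2: write(P1, v1, 150). refcount(pp1)=2>1 -> COPY to pp2. 3 ppages; refcounts: pp0:2 pp1:1 pp2:1
Op 3: write(P0, v0, 168). refcount(pp0)=2>1 -> COPY to pp3. 4 ppages; refcounts: pp0:1 pp1:1 pp2:1 pp3:1
Op 4: write(P0, v0, 117). refcount(pp3)=1 -> write in place. 4 ppages; refcounts: pp0:1 pp1:1 pp2:1 pp3:1
Op 5: write(P0, v1, 135). refcount(pp1)=1 -> write in place. 4 ppages; refcounts: pp0:1 pp1:1 pp2:1 pp3:1
Op 6: write(P0, v1, 158). refcount(pp1)=1 -> write in place. 4 ppages; refcounts: pp0:1 pp1:1 pp2:1 pp3:1

yes yes no no no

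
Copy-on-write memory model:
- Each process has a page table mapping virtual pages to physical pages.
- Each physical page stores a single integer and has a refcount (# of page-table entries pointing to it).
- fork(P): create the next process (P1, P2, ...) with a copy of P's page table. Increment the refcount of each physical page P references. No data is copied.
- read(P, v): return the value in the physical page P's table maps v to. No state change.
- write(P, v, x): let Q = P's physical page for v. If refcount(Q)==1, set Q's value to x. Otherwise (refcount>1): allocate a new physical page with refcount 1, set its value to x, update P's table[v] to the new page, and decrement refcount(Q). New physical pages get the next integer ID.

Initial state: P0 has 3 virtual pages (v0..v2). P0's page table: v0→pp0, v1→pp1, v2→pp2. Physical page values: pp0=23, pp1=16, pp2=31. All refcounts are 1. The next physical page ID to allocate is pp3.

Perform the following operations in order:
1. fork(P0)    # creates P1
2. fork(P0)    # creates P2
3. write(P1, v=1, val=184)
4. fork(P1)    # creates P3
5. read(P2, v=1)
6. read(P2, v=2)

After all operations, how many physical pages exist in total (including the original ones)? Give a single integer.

Op 1: fork(P0) -> P1. 3 ppages; refcounts: pp0:2 pp1:2 pp2:2
Op 2: fork(P0) -> P2. 3 ppages; refcounts: pp0:3 pp1:3 pp2:3
Op 3: write(P1, v1, 184). refcount(pp1)=3>1 -> COPY to pp3. 4 ppages; refcounts: pp0:3 pp1:2 pp2:3 pp3:1
Op 4: fork(P1) -> P3. 4 ppages; refcounts: pp0:4 pp1:2 pp2:4 pp3:2
Op 5: read(P2, v1) -> 16. No state change.
Op 6: read(P2, v2) -> 31. No state change.

Answer: 4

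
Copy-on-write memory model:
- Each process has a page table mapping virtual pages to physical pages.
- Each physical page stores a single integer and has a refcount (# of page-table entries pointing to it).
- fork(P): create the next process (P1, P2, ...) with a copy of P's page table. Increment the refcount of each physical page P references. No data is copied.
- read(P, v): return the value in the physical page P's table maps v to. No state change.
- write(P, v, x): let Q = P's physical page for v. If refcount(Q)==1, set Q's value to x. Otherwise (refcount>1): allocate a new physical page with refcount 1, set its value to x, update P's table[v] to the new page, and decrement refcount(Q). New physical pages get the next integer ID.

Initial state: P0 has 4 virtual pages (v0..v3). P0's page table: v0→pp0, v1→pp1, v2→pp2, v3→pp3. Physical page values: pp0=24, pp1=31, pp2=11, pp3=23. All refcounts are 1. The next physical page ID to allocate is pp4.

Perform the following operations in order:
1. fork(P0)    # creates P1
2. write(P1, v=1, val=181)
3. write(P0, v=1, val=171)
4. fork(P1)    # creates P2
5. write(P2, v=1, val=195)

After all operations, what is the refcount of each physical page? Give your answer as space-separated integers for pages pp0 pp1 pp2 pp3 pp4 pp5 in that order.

Answer: 3 1 3 3 1 1

Derivation:
Op 1: fork(P0) -> P1. 4 ppages; refcounts: pp0:2 pp1:2 pp2:2 pp3:2
Op 2: write(P1, v1, 181). refcount(pp1)=2>1 -> COPY to pp4. 5 ppages; refcounts: pp0:2 pp1:1 pp2:2 pp3:2 pp4:1
Op 3: write(P0, v1, 171). refcount(pp1)=1 -> write in place. 5 ppages; refcounts: pp0:2 pp1:1 pp2:2 pp3:2 pp4:1
Op 4: fork(P1) -> P2. 5 ppages; refcounts: pp0:3 pp1:1 pp2:3 pp3:3 pp4:2
Op 5: write(P2, v1, 195). refcount(pp4)=2>1 -> COPY to pp5. 6 ppages; refcounts: pp0:3 pp1:1 pp2:3 pp3:3 pp4:1 pp5:1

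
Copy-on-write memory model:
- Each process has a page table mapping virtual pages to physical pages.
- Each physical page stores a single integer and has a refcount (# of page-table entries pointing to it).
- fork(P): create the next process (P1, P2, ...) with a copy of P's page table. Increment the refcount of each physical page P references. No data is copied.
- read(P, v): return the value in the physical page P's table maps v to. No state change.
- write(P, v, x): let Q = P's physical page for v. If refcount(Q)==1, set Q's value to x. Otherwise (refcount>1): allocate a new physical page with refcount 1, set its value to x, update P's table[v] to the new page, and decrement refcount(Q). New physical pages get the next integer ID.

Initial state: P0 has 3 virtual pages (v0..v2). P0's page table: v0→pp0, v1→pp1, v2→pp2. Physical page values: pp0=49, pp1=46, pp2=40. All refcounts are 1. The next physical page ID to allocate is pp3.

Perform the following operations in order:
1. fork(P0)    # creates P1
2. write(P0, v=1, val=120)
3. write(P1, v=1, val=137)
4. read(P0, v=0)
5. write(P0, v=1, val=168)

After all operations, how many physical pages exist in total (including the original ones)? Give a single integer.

Answer: 4

Derivation:
Op 1: fork(P0) -> P1. 3 ppages; refcounts: pp0:2 pp1:2 pp2:2
Op 2: write(P0, v1, 120). refcount(pp1)=2>1 -> COPY to pp3. 4 ppages; refcounts: pp0:2 pp1:1 pp2:2 pp3:1
Op 3: write(P1, v1, 137). refcount(pp1)=1 -> write in place. 4 ppages; refcounts: pp0:2 pp1:1 pp2:2 pp3:1
Op 4: read(P0, v0) -> 49. No state change.
Op 5: write(P0, v1, 168). refcount(pp3)=1 -> write in place. 4 ppages; refcounts: pp0:2 pp1:1 pp2:2 pp3:1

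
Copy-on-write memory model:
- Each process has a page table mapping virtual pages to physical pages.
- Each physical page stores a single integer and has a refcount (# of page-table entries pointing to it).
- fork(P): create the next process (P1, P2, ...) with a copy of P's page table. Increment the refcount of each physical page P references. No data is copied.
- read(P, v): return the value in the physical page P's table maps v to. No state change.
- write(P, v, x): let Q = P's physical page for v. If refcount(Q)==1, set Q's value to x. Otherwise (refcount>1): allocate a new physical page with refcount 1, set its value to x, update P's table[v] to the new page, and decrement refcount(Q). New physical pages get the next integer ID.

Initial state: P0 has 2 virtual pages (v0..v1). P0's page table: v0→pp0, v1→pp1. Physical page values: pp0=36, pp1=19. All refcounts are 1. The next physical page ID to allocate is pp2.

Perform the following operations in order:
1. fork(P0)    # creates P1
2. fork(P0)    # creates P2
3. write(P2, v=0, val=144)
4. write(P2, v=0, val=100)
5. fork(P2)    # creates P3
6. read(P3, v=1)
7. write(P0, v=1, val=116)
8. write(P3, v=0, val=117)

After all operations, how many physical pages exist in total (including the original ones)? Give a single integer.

Op 1: fork(P0) -> P1. 2 ppages; refcounts: pp0:2 pp1:2
Op 2: fork(P0) -> P2. 2 ppages; refcounts: pp0:3 pp1:3
Op 3: write(P2, v0, 144). refcount(pp0)=3>1 -> COPY to pp2. 3 ppages; refcounts: pp0:2 pp1:3 pp2:1
Op 4: write(P2, v0, 100). refcount(pp2)=1 -> write in place. 3 ppages; refcounts: pp0:2 pp1:3 pp2:1
Op 5: fork(P2) -> P3. 3 ppages; refcounts: pp0:2 pp1:4 pp2:2
Op 6: read(P3, v1) -> 19. No state change.
Op 7: write(P0, v1, 116). refcount(pp1)=4>1 -> COPY to pp3. 4 ppages; refcounts: pp0:2 pp1:3 pp2:2 pp3:1
Op 8: write(P3, v0, 117). refcount(pp2)=2>1 -> COPY to pp4. 5 ppages; refcounts: pp0:2 pp1:3 pp2:1 pp3:1 pp4:1

Answer: 5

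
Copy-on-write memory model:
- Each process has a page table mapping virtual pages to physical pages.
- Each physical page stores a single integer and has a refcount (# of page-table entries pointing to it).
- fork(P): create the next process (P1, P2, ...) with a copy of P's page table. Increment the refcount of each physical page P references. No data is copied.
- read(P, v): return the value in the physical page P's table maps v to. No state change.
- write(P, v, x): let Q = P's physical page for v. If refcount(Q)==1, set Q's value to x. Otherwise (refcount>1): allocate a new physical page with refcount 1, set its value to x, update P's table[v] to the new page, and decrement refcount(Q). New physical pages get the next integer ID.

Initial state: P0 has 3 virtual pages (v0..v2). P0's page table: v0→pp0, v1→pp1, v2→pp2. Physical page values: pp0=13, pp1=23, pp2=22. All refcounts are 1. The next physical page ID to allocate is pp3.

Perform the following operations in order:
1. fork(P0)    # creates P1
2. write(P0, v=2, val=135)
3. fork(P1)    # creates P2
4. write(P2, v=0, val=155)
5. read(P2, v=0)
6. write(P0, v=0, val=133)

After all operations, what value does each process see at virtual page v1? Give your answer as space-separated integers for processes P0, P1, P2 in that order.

Op 1: fork(P0) -> P1. 3 ppages; refcounts: pp0:2 pp1:2 pp2:2
Op 2: write(P0, v2, 135). refcount(pp2)=2>1 -> COPY to pp3. 4 ppages; refcounts: pp0:2 pp1:2 pp2:1 pp3:1
Op 3: fork(P1) -> P2. 4 ppages; refcounts: pp0:3 pp1:3 pp2:2 pp3:1
Op 4: write(P2, v0, 155). refcount(pp0)=3>1 -> COPY to pp4. 5 ppages; refcounts: pp0:2 pp1:3 pp2:2 pp3:1 pp4:1
Op 5: read(P2, v0) -> 155. No state change.
Op 6: write(P0, v0, 133). refcount(pp0)=2>1 -> COPY to pp5. 6 ppages; refcounts: pp0:1 pp1:3 pp2:2 pp3:1 pp4:1 pp5:1
P0: v1 -> pp1 = 23
P1: v1 -> pp1 = 23
P2: v1 -> pp1 = 23

Answer: 23 23 23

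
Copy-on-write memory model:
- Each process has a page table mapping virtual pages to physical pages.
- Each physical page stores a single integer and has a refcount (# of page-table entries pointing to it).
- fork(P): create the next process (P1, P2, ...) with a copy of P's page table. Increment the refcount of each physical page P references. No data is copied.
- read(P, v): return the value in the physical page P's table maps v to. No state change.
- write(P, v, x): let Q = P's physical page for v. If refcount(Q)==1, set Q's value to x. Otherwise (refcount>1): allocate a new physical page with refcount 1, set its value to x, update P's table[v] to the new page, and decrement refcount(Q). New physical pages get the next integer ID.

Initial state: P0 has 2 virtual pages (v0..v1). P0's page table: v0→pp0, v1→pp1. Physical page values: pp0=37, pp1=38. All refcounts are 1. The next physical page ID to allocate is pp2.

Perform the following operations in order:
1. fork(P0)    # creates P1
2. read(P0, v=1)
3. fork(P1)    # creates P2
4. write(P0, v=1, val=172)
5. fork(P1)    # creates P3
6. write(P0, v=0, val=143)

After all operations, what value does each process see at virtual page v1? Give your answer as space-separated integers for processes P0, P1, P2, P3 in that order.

Op 1: fork(P0) -> P1. 2 ppages; refcounts: pp0:2 pp1:2
Op 2: read(P0, v1) -> 38. No state change.
Op 3: fork(P1) -> P2. 2 ppages; refcounts: pp0:3 pp1:3
Op 4: write(P0, v1, 172). refcount(pp1)=3>1 -> COPY to pp2. 3 ppages; refcounts: pp0:3 pp1:2 pp2:1
Op 5: fork(P1) -> P3. 3 ppages; refcounts: pp0:4 pp1:3 pp2:1
Op 6: write(P0, v0, 143). refcount(pp0)=4>1 -> COPY to pp3. 4 ppages; refcounts: pp0:3 pp1:3 pp2:1 pp3:1
P0: v1 -> pp2 = 172
P1: v1 -> pp1 = 38
P2: v1 -> pp1 = 38
P3: v1 -> pp1 = 38

Answer: 172 38 38 38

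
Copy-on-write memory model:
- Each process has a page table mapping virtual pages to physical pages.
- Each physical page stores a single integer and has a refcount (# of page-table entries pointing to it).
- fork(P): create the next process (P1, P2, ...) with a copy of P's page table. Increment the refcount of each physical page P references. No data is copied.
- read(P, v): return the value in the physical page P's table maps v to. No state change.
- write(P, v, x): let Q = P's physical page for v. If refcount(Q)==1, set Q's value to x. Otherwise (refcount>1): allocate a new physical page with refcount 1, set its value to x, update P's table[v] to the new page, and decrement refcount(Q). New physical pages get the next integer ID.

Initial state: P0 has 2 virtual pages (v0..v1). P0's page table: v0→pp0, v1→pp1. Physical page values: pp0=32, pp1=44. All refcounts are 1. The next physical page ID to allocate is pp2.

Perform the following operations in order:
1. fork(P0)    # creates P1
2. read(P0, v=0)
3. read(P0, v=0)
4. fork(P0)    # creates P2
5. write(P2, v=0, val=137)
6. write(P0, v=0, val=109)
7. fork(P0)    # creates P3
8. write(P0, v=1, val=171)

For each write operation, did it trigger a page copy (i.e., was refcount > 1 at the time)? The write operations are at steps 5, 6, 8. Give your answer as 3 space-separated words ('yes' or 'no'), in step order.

Op 1: fork(P0) -> P1. 2 ppages; refcounts: pp0:2 pp1:2
Op 2: read(P0, v0) -> 32. No state change.
Op 3: read(P0, v0) -> 32. No state change.
Op 4: fork(P0) -> P2. 2 ppages; refcounts: pp0:3 pp1:3
Op 5: write(P2, v0, 137). refcount(pp0)=3>1 -> COPY to pp2. 3 ppages; refcounts: pp0:2 pp1:3 pp2:1
Op 6: write(P0, v0, 109). refcount(pp0)=2>1 -> COPY to pp3. 4 ppages; refcounts: pp0:1 pp1:3 pp2:1 pp3:1
Op 7: fork(P0) -> P3. 4 ppages; refcounts: pp0:1 pp1:4 pp2:1 pp3:2
Op 8: write(P0, v1, 171). refcount(pp1)=4>1 -> COPY to pp4. 5 ppages; refcounts: pp0:1 pp1:3 pp2:1 pp3:2 pp4:1

yes yes yes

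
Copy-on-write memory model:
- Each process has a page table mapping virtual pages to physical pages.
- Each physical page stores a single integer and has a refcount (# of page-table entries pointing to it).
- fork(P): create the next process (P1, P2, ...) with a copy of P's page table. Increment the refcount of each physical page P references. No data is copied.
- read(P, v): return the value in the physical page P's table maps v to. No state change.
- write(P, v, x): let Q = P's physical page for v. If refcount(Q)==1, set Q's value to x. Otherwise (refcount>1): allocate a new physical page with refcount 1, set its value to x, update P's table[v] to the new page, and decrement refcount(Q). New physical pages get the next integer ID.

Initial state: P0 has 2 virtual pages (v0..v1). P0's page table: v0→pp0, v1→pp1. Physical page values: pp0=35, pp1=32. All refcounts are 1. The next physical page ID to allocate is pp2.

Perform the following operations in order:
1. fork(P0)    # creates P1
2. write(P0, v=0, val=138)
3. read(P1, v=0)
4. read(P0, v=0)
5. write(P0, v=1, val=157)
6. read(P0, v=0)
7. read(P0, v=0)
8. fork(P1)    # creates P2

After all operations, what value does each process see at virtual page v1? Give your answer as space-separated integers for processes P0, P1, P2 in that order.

Op 1: fork(P0) -> P1. 2 ppages; refcounts: pp0:2 pp1:2
Op 2: write(P0, v0, 138). refcount(pp0)=2>1 -> COPY to pp2. 3 ppages; refcounts: pp0:1 pp1:2 pp2:1
Op 3: read(P1, v0) -> 35. No state change.
Op 4: read(P0, v0) -> 138. No state change.
Op 5: write(P0, v1, 157). refcount(pp1)=2>1 -> COPY to pp3. 4 ppages; refcounts: pp0:1 pp1:1 pp2:1 pp3:1
Op 6: read(P0, v0) -> 138. No state change.
Op 7: read(P0, v0) -> 138. No state change.
Op 8: fork(P1) -> P2. 4 ppages; refcounts: pp0:2 pp1:2 pp2:1 pp3:1
P0: v1 -> pp3 = 157
P1: v1 -> pp1 = 32
P2: v1 -> pp1 = 32

Answer: 157 32 32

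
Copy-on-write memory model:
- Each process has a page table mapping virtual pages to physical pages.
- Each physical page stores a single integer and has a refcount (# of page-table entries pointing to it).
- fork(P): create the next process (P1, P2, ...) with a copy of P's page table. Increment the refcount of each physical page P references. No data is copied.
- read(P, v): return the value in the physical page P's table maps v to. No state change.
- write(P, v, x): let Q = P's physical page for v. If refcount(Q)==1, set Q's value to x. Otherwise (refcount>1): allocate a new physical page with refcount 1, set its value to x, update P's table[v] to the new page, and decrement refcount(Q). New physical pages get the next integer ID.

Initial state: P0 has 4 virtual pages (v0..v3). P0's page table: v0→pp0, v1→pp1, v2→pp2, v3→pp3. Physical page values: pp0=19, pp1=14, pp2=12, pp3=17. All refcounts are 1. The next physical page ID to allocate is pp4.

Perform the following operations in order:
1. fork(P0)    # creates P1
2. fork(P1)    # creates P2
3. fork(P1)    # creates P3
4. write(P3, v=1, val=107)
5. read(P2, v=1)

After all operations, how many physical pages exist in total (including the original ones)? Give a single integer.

Op 1: fork(P0) -> P1. 4 ppages; refcounts: pp0:2 pp1:2 pp2:2 pp3:2
Op 2: fork(P1) -> P2. 4 ppages; refcounts: pp0:3 pp1:3 pp2:3 pp3:3
Op 3: fork(P1) -> P3. 4 ppages; refcounts: pp0:4 pp1:4 pp2:4 pp3:4
Op 4: write(P3, v1, 107). refcount(pp1)=4>1 -> COPY to pp4. 5 ppages; refcounts: pp0:4 pp1:3 pp2:4 pp3:4 pp4:1
Op 5: read(P2, v1) -> 14. No state change.

Answer: 5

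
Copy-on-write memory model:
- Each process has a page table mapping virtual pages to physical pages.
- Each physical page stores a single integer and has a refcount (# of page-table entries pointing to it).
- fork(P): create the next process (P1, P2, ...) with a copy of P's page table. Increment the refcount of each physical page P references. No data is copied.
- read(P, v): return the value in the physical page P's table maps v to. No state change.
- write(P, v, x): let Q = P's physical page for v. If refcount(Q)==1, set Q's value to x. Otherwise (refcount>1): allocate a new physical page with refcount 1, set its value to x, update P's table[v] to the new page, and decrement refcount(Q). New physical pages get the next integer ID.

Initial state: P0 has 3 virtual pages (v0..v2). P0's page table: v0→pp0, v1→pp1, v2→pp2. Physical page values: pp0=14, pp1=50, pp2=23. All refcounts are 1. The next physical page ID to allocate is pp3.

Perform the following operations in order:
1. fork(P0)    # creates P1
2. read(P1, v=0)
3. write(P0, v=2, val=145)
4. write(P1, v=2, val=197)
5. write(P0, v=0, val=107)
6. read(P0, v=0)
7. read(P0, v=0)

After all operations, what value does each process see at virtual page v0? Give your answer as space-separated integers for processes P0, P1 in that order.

Answer: 107 14

Derivation:
Op 1: fork(P0) -> P1. 3 ppages; refcounts: pp0:2 pp1:2 pp2:2
Op 2: read(P1, v0) -> 14. No state change.
Op 3: write(P0, v2, 145). refcount(pp2)=2>1 -> COPY to pp3. 4 ppages; refcounts: pp0:2 pp1:2 pp2:1 pp3:1
Op 4: write(P1, v2, 197). refcount(pp2)=1 -> write in place. 4 ppages; refcounts: pp0:2 pp1:2 pp2:1 pp3:1
Op 5: write(P0, v0, 107). refcount(pp0)=2>1 -> COPY to pp4. 5 ppages; refcounts: pp0:1 pp1:2 pp2:1 pp3:1 pp4:1
Op 6: read(P0, v0) -> 107. No state change.
Op 7: read(P0, v0) -> 107. No state change.
P0: v0 -> pp4 = 107
P1: v0 -> pp0 = 14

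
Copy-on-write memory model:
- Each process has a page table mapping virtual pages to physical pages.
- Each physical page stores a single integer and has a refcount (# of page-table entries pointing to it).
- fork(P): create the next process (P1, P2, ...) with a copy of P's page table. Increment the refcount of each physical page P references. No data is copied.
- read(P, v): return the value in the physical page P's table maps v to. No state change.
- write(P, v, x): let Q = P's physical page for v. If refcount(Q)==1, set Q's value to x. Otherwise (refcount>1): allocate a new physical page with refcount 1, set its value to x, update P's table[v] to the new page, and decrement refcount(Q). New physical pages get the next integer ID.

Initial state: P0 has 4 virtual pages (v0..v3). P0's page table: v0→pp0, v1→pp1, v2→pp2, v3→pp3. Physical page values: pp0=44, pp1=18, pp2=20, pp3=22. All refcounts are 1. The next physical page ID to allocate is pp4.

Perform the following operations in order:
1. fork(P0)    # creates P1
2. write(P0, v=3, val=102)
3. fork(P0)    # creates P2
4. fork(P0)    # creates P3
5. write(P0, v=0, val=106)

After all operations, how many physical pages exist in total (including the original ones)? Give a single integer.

Op 1: fork(P0) -> P1. 4 ppages; refcounts: pp0:2 pp1:2 pp2:2 pp3:2
Op 2: write(P0, v3, 102). refcount(pp3)=2>1 -> COPY to pp4. 5 ppages; refcounts: pp0:2 pp1:2 pp2:2 pp3:1 pp4:1
Op 3: fork(P0) -> P2. 5 ppages; refcounts: pp0:3 pp1:3 pp2:3 pp3:1 pp4:2
Op 4: fork(P0) -> P3. 5 ppages; refcounts: pp0:4 pp1:4 pp2:4 pp3:1 pp4:3
Op 5: write(P0, v0, 106). refcount(pp0)=4>1 -> COPY to pp5. 6 ppages; refcounts: pp0:3 pp1:4 pp2:4 pp3:1 pp4:3 pp5:1

Answer: 6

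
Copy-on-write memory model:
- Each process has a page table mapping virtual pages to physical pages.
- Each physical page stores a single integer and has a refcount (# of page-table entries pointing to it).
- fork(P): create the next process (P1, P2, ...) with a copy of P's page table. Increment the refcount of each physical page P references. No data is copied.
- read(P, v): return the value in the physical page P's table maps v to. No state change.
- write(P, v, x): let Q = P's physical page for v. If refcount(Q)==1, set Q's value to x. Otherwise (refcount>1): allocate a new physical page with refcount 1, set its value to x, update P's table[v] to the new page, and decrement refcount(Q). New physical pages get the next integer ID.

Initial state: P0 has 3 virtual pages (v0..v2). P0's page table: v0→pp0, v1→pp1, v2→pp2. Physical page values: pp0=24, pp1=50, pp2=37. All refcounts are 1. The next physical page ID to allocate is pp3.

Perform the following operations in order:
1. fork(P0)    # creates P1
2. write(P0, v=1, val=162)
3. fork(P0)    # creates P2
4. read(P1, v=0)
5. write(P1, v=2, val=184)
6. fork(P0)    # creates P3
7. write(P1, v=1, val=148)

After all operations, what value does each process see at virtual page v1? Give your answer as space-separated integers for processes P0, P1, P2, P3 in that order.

Answer: 162 148 162 162

Derivation:
Op 1: fork(P0) -> P1. 3 ppages; refcounts: pp0:2 pp1:2 pp2:2
Op 2: write(P0, v1, 162). refcount(pp1)=2>1 -> COPY to pp3. 4 ppages; refcounts: pp0:2 pp1:1 pp2:2 pp3:1
Op 3: fork(P0) -> P2. 4 ppages; refcounts: pp0:3 pp1:1 pp2:3 pp3:2
Op 4: read(P1, v0) -> 24. No state change.
Op 5: write(P1, v2, 184). refcount(pp2)=3>1 -> COPY to pp4. 5 ppages; refcounts: pp0:3 pp1:1 pp2:2 pp3:2 pp4:1
Op 6: fork(P0) -> P3. 5 ppages; refcounts: pp0:4 pp1:1 pp2:3 pp3:3 pp4:1
Op 7: write(P1, v1, 148). refcount(pp1)=1 -> write in place. 5 ppages; refcounts: pp0:4 pp1:1 pp2:3 pp3:3 pp4:1
P0: v1 -> pp3 = 162
P1: v1 -> pp1 = 148
P2: v1 -> pp3 = 162
P3: v1 -> pp3 = 162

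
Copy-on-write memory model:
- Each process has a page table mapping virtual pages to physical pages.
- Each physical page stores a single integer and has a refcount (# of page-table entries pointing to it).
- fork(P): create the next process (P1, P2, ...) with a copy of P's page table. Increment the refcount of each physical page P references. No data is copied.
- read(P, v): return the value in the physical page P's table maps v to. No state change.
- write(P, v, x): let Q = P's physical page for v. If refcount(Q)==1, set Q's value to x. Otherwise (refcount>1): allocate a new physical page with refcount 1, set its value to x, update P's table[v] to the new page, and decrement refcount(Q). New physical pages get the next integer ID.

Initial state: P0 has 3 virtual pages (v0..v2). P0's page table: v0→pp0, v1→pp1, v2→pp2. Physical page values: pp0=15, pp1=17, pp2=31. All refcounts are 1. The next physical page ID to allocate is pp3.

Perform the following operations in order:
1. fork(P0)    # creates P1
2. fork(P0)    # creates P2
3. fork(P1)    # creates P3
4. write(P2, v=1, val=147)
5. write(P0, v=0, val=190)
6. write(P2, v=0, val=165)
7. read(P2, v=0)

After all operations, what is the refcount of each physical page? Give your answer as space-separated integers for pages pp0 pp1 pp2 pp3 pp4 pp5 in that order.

Op 1: fork(P0) -> P1. 3 ppages; refcounts: pp0:2 pp1:2 pp2:2
Op 2: fork(P0) -> P2. 3 ppages; refcounts: pp0:3 pp1:3 pp2:3
Op 3: fork(P1) -> P3. 3 ppages; refcounts: pp0:4 pp1:4 pp2:4
Op 4: write(P2, v1, 147). refcount(pp1)=4>1 -> COPY to pp3. 4 ppages; refcounts: pp0:4 pp1:3 pp2:4 pp3:1
Op 5: write(P0, v0, 190). refcount(pp0)=4>1 -> COPY to pp4. 5 ppages; refcounts: pp0:3 pp1:3 pp2:4 pp3:1 pp4:1
Op 6: write(P2, v0, 165). refcount(pp0)=3>1 -> COPY to pp5. 6 ppages; refcounts: pp0:2 pp1:3 pp2:4 pp3:1 pp4:1 pp5:1
Op 7: read(P2, v0) -> 165. No state change.

Answer: 2 3 4 1 1 1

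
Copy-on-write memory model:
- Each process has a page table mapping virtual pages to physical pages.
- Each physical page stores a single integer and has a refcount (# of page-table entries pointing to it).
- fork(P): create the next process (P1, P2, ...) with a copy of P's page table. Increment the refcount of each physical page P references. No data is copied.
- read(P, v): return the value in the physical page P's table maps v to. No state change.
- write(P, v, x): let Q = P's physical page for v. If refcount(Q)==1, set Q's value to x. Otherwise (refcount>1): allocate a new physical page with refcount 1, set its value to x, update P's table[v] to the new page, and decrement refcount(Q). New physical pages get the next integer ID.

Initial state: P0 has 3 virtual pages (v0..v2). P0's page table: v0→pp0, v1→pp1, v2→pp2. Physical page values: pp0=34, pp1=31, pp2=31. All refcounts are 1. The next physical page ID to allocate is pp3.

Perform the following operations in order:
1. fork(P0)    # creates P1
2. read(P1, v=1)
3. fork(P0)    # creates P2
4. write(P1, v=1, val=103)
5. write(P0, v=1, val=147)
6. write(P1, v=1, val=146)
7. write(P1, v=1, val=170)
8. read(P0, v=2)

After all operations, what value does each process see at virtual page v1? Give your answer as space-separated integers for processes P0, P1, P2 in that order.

Answer: 147 170 31

Derivation:
Op 1: fork(P0) -> P1. 3 ppages; refcounts: pp0:2 pp1:2 pp2:2
Op 2: read(P1, v1) -> 31. No state change.
Op 3: fork(P0) -> P2. 3 ppages; refcounts: pp0:3 pp1:3 pp2:3
Op 4: write(P1, v1, 103). refcount(pp1)=3>1 -> COPY to pp3. 4 ppages; refcounts: pp0:3 pp1:2 pp2:3 pp3:1
Op 5: write(P0, v1, 147). refcount(pp1)=2>1 -> COPY to pp4. 5 ppages; refcounts: pp0:3 pp1:1 pp2:3 pp3:1 pp4:1
Op 6: write(P1, v1, 146). refcount(pp3)=1 -> write in place. 5 ppages; refcounts: pp0:3 pp1:1 pp2:3 pp3:1 pp4:1
Op 7: write(P1, v1, 170). refcount(pp3)=1 -> write in place. 5 ppages; refcounts: pp0:3 pp1:1 pp2:3 pp3:1 pp4:1
Op 8: read(P0, v2) -> 31. No state change.
P0: v1 -> pp4 = 147
P1: v1 -> pp3 = 170
P2: v1 -> pp1 = 31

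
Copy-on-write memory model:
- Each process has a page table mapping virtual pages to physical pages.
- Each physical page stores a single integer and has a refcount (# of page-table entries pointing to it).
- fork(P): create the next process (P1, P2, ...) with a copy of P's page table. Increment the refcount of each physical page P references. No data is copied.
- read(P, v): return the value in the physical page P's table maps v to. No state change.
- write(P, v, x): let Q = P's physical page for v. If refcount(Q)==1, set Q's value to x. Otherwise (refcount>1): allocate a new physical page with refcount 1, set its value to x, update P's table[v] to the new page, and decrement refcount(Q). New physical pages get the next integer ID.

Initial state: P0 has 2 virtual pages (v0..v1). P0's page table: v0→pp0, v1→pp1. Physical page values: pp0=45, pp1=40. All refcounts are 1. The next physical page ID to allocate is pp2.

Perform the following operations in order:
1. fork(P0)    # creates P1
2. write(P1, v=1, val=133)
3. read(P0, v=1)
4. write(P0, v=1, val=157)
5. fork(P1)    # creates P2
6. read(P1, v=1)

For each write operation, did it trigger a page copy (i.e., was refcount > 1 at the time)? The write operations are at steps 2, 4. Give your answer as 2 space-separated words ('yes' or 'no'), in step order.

Op 1: fork(P0) -> P1. 2 ppages; refcounts: pp0:2 pp1:2
Op 2: write(P1, v1, 133). refcount(pp1)=2>1 -> COPY to pp2. 3 ppages; refcounts: pp0:2 pp1:1 pp2:1
Op 3: read(P0, v1) -> 40. No state change.
Op 4: write(P0, v1, 157). refcount(pp1)=1 -> write in place. 3 ppages; refcounts: pp0:2 pp1:1 pp2:1
Op 5: fork(P1) -> P2. 3 ppages; refcounts: pp0:3 pp1:1 pp2:2
Op 6: read(P1, v1) -> 133. No state change.

yes no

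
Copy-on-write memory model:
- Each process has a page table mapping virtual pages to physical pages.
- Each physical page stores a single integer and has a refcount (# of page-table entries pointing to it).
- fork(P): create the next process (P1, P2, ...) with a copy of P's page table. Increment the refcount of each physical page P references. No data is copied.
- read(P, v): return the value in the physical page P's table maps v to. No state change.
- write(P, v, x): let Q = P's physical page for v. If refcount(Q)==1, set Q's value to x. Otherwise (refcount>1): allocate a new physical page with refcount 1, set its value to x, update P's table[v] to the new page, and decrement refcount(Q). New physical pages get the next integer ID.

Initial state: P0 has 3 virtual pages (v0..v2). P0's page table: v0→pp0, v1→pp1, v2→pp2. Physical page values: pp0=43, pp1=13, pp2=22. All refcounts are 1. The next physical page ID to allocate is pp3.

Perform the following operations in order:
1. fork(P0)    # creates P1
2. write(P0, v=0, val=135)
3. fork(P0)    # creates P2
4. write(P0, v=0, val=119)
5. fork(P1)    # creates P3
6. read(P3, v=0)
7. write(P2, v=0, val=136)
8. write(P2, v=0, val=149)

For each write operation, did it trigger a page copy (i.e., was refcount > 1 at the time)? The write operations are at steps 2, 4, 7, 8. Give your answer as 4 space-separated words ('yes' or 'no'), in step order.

Op 1: fork(P0) -> P1. 3 ppages; refcounts: pp0:2 pp1:2 pp2:2
Op 2: write(P0, v0, 135). refcount(pp0)=2>1 -> COPY to pp3. 4 ppages; refcounts: pp0:1 pp1:2 pp2:2 pp3:1
Op 3: fork(P0) -> P2. 4 ppages; refcounts: pp0:1 pp1:3 pp2:3 pp3:2
Op 4: write(P0, v0, 119). refcount(pp3)=2>1 -> COPY to pp4. 5 ppages; refcounts: pp0:1 pp1:3 pp2:3 pp3:1 pp4:1
Op 5: fork(P1) -> P3. 5 ppages; refcounts: pp0:2 pp1:4 pp2:4 pp3:1 pp4:1
Op 6: read(P3, v0) -> 43. No state change.
Op 7: write(P2, v0, 136). refcount(pp3)=1 -> write in place. 5 ppages; refcounts: pp0:2 pp1:4 pp2:4 pp3:1 pp4:1
Op 8: write(P2, v0, 149). refcount(pp3)=1 -> write in place. 5 ppages; refcounts: pp0:2 pp1:4 pp2:4 pp3:1 pp4:1

yes yes no no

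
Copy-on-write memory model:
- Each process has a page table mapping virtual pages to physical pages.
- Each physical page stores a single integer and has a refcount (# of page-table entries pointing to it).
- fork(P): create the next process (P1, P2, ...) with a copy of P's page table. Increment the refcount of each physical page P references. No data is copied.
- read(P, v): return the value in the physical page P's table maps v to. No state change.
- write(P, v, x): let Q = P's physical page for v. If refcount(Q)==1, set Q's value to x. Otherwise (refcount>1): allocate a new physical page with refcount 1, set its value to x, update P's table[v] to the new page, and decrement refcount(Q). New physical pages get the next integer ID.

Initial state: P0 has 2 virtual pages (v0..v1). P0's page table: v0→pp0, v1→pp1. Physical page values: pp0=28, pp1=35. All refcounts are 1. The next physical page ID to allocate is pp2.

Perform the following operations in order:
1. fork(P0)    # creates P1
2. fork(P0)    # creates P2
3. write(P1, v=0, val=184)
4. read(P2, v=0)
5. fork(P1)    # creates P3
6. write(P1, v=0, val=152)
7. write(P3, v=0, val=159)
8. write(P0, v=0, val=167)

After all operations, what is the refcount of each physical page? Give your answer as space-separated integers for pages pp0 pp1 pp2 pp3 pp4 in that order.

Answer: 1 4 1 1 1

Derivation:
Op 1: fork(P0) -> P1. 2 ppages; refcounts: pp0:2 pp1:2
Op 2: fork(P0) -> P2. 2 ppages; refcounts: pp0:3 pp1:3
Op 3: write(P1, v0, 184). refcount(pp0)=3>1 -> COPY to pp2. 3 ppages; refcounts: pp0:2 pp1:3 pp2:1
Op 4: read(P2, v0) -> 28. No state change.
Op 5: fork(P1) -> P3. 3 ppages; refcounts: pp0:2 pp1:4 pp2:2
Op 6: write(P1, v0, 152). refcount(pp2)=2>1 -> COPY to pp3. 4 ppages; refcounts: pp0:2 pp1:4 pp2:1 pp3:1
Op 7: write(P3, v0, 159). refcount(pp2)=1 -> write in place. 4 ppages; refcounts: pp0:2 pp1:4 pp2:1 pp3:1
Op 8: write(P0, v0, 167). refcount(pp0)=2>1 -> COPY to pp4. 5 ppages; refcounts: pp0:1 pp1:4 pp2:1 pp3:1 pp4:1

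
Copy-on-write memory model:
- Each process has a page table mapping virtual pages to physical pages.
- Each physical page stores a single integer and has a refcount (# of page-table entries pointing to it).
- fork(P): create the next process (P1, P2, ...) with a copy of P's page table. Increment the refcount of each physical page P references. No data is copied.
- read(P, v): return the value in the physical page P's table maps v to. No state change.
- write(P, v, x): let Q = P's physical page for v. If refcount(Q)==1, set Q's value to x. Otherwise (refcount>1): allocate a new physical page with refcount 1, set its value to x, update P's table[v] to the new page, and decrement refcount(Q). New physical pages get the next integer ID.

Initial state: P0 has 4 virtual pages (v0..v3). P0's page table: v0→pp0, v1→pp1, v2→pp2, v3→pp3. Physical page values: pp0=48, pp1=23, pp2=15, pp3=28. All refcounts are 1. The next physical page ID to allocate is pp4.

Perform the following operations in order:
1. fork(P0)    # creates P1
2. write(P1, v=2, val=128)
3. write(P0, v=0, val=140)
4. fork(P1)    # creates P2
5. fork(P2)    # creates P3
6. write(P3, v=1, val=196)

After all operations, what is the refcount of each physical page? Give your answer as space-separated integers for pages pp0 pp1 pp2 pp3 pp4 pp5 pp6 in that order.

Op 1: fork(P0) -> P1. 4 ppages; refcounts: pp0:2 pp1:2 pp2:2 pp3:2
Op 2: write(P1, v2, 128). refcount(pp2)=2>1 -> COPY to pp4. 5 ppages; refcounts: pp0:2 pp1:2 pp2:1 pp3:2 pp4:1
Op 3: write(P0, v0, 140). refcount(pp0)=2>1 -> COPY to pp5. 6 ppages; refcounts: pp0:1 pp1:2 pp2:1 pp3:2 pp4:1 pp5:1
Op 4: fork(P1) -> P2. 6 ppages; refcounts: pp0:2 pp1:3 pp2:1 pp3:3 pp4:2 pp5:1
Op 5: fork(P2) -> P3. 6 ppages; refcounts: pp0:3 pp1:4 pp2:1 pp3:4 pp4:3 pp5:1
Op 6: write(P3, v1, 196). refcount(pp1)=4>1 -> COPY to pp6. 7 ppages; refcounts: pp0:3 pp1:3 pp2:1 pp3:4 pp4:3 pp5:1 pp6:1

Answer: 3 3 1 4 3 1 1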